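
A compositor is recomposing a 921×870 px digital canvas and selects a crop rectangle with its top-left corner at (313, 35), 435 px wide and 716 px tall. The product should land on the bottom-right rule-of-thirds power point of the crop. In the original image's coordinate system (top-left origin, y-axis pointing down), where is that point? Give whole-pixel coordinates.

(603, 512)

One third of the crop width 435 is 145.00 px.
One third of the crop height 716 is 238.67 px.
The bottom-right point is two-thirds across and two-thirds down within the crop:
x = 313 + 2 × 145.00 ≈ 603; y = 35 + 2 × 238.67 ≈ 512.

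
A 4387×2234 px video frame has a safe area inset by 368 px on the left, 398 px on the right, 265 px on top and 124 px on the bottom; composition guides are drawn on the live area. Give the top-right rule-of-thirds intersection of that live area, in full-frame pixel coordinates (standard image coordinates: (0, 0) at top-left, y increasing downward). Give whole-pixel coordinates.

Content width = 4387 − 368 − 398 = 3621 px; content height = 2234 − 265 − 124 = 1845 px.
Top-right is two-thirds across and one-third down within the live area.
x = 368 + 2 × 3621/3 = 368 + 2414.00 ≈ 2782
y = 265 + 1 × 1845/3 = 265 + 615.00 ≈ 880

x = 2782 px, y = 880 px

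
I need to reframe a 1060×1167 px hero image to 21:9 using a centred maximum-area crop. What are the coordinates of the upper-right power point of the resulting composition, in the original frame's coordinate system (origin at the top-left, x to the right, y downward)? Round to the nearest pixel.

1060/1167 < 21/9, so the 21:9 crop keeps the full width 1060 and trims height to 1060 × 9/21 = 454.29 px.
Top offset = (1167 − 454.29)/2 = 356.36 px; left offset = 0.
Upper-right is two-thirds across and one-third down within the crop:
x = 0.00 + 2 × 1060.00/3 ≈ 707; y = 356.36 + 1 × 454.29/3 ≈ 508.

x = 707 px, y = 508 px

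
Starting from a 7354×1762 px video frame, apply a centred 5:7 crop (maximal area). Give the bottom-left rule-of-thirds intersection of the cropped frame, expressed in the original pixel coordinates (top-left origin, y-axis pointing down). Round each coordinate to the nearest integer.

(3467, 1175)

7354/1762 > 5/7, so the 5:7 crop keeps the full height 1762 and trims width to 1762 × 5/7 = 1258.57 px.
Left offset = (7354 − 1258.57)/2 = 3047.71 px; top offset = 0.
Bottom-left is one-third across and two-thirds down within the crop:
x = 3047.71 + 1 × 1258.57/3 ≈ 3467; y = 0.00 + 2 × 1762.00/3 ≈ 1175.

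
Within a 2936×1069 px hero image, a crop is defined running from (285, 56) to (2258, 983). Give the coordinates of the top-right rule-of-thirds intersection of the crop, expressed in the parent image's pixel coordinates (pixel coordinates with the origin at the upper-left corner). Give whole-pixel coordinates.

(1600, 365)

Crop width = 2258 − 285 = 1973 px; one third is 657.67 px.
Crop height = 983 − 56 = 927 px; one third is 309.00 px.
The top-right point is two-thirds across and one-third down within the crop:
x = 285 + 2 × 657.67 ≈ 1600; y = 56 + 1 × 309.00 ≈ 365.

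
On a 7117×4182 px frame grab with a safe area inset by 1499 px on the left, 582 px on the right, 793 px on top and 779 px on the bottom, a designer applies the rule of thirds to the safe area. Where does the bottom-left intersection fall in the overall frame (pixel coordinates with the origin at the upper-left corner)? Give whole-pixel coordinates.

x = 3178 px, y = 2533 px

Content width = 7117 − 1499 − 582 = 5036 px; content height = 4182 − 793 − 779 = 2610 px.
Bottom-left is one-third across and two-thirds down within the safe area.
x = 1499 + 1 × 5036/3 = 1499 + 1678.67 ≈ 3178
y = 793 + 2 × 2610/3 = 793 + 1740.00 ≈ 2533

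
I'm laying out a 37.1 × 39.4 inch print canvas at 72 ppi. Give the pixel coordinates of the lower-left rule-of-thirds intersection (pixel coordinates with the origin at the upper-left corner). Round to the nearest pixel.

(890, 1891)

In pixels the canvas is 37.1 × 72 = 2671.2 wide and 39.4 × 72 = 2836.8 tall.
The lower-left point is one-third across and two-thirds down:
x = 1 × 2671.2/3 ≈ 890; y = 2 × 2836.8/3 ≈ 1891.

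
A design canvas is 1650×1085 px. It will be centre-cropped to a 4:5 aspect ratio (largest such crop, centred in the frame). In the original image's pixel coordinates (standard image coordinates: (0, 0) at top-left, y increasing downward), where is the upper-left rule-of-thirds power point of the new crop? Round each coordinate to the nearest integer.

1650/1085 > 4/5, so the 4:5 crop keeps the full height 1085 and trims width to 1085 × 4/5 = 868.00 px.
Left offset = (1650 − 868.00)/2 = 391.00 px; top offset = 0.
Upper-left is one-third across and one-third down within the crop:
x = 391.00 + 1 × 868.00/3 ≈ 680; y = 0.00 + 1 × 1085.00/3 ≈ 362.

(680, 362)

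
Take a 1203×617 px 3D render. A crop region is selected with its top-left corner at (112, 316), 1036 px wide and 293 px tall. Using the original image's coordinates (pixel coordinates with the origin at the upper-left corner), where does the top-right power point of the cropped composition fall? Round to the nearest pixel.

One third of the crop width 1036 is 345.33 px.
One third of the crop height 293 is 97.67 px.
The top-right point is two-thirds across and one-third down within the crop:
x = 112 + 2 × 345.33 ≈ 803; y = 316 + 1 × 97.67 ≈ 414.

x = 803 px, y = 414 px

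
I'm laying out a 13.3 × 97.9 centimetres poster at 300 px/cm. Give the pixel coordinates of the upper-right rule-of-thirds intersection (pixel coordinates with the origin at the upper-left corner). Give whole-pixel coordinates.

In pixels the canvas is 13.3 × 300 = 3990 wide and 97.9 × 300 = 29370 tall.
The upper-right point is two-thirds across and one-third down:
x = 2 × 3990/3 ≈ 2660; y = 1 × 29370/3 ≈ 9790.

x = 2660 px, y = 9790 px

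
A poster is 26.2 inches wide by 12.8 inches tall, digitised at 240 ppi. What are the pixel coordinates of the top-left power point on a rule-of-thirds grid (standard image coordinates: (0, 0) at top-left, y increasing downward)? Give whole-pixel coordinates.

x = 2096 px, y = 1024 px

In pixels the canvas is 26.2 × 240 = 6288 wide and 12.8 × 240 = 3072 tall.
The top-left point is one-third across and one-third down:
x = 1 × 6288/3 ≈ 2096; y = 1 × 3072/3 ≈ 1024.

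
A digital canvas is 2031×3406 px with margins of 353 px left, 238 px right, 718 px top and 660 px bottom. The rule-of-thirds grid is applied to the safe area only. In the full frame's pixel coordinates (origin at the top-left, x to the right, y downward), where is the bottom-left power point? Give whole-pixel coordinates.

Content width = 2031 − 353 − 238 = 1440 px; content height = 3406 − 718 − 660 = 2028 px.
Bottom-left is one-third across and two-thirds down within the safe area.
x = 353 + 1 × 1440/3 = 353 + 480.00 ≈ 833
y = 718 + 2 × 2028/3 = 718 + 1352.00 ≈ 2070

x = 833 px, y = 2070 px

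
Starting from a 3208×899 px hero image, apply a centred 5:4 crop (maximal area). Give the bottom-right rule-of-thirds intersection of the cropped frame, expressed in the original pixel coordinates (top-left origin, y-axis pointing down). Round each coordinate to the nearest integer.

x = 1791 px, y = 599 px

3208/899 > 5/4, so the 5:4 crop keeps the full height 899 and trims width to 899 × 5/4 = 1123.75 px.
Left offset = (3208 − 1123.75)/2 = 1042.12 px; top offset = 0.
Bottom-right is two-thirds across and two-thirds down within the crop:
x = 1042.12 + 2 × 1123.75/3 ≈ 1791; y = 0.00 + 2 × 899.00/3 ≈ 599.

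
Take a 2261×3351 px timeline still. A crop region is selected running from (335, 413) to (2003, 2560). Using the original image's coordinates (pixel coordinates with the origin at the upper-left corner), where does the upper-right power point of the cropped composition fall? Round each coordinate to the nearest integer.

Crop width = 2003 − 335 = 1668 px; one third is 556.00 px.
Crop height = 2560 − 413 = 2147 px; one third is 715.67 px.
The upper-right point is two-thirds across and one-third down within the crop:
x = 335 + 2 × 556.00 ≈ 1447; y = 413 + 1 × 715.67 ≈ 1129.

x = 1447 px, y = 1129 px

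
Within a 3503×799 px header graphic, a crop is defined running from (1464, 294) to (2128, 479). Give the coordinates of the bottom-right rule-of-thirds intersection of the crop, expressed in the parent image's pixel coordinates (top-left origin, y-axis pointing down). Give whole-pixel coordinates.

Crop width = 2128 − 1464 = 664 px; one third is 221.33 px.
Crop height = 479 − 294 = 185 px; one third is 61.67 px.
The bottom-right point is two-thirds across and two-thirds down within the crop:
x = 1464 + 2 × 221.33 ≈ 1907; y = 294 + 2 × 61.67 ≈ 417.

(1907, 417)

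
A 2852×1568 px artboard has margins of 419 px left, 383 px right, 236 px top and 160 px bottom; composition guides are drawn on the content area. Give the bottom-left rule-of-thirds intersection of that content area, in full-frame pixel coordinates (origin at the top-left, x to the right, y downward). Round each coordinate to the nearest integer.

Content width = 2852 − 419 − 383 = 2050 px; content height = 1568 − 236 − 160 = 1172 px.
Bottom-left is one-third across and two-thirds down within the content area.
x = 419 + 1 × 2050/3 = 419 + 683.33 ≈ 1102
y = 236 + 2 × 1172/3 = 236 + 781.33 ≈ 1017

(1102, 1017)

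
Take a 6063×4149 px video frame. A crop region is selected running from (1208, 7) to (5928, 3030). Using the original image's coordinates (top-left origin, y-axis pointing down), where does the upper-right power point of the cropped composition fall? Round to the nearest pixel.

x = 4355 px, y = 1015 px

Crop width = 5928 − 1208 = 4720 px; one third is 1573.33 px.
Crop height = 3030 − 7 = 3023 px; one third is 1007.67 px.
The upper-right point is two-thirds across and one-third down within the crop:
x = 1208 + 2 × 1573.33 ≈ 4355; y = 7 + 1 × 1007.67 ≈ 1015.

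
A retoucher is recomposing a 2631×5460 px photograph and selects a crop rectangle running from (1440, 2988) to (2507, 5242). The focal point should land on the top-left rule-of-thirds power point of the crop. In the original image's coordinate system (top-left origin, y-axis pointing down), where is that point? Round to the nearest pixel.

x = 1796 px, y = 3739 px

Crop width = 2507 − 1440 = 1067 px; one third is 355.67 px.
Crop height = 5242 − 2988 = 2254 px; one third is 751.33 px.
The top-left point is one-third across and one-third down within the crop:
x = 1440 + 1 × 355.67 ≈ 1796; y = 2988 + 1 × 751.33 ≈ 3739.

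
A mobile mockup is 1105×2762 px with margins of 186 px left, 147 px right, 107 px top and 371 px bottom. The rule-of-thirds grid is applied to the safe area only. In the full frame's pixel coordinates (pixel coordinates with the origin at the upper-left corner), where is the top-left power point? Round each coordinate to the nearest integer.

(443, 868)

Content width = 1105 − 186 − 147 = 772 px; content height = 2762 − 107 − 371 = 2284 px.
Top-left is one-third across and one-third down within the safe area.
x = 186 + 1 × 772/3 = 186 + 257.33 ≈ 443
y = 107 + 1 × 2284/3 = 107 + 761.33 ≈ 868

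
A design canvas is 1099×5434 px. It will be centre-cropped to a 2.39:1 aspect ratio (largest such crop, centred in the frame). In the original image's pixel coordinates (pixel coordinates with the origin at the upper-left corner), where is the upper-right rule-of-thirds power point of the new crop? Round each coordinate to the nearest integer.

1099/5434 < 2.39/1, so the 2.39:1 crop keeps the full width 1099 and trims height to 1099 × 1/2.39 = 459.83 px.
Top offset = (5434 − 459.83)/2 = 2487.08 px; left offset = 0.
Upper-right is two-thirds across and one-third down within the crop:
x = 0.00 + 2 × 1099.00/3 ≈ 733; y = 2487.08 + 1 × 459.83/3 ≈ 2640.

x = 733 px, y = 2640 px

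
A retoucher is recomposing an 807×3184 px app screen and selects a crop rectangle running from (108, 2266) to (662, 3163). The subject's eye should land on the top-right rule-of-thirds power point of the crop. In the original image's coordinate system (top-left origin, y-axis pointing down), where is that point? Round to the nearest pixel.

Crop width = 662 − 108 = 554 px; one third is 184.67 px.
Crop height = 3163 − 2266 = 897 px; one third is 299.00 px.
The top-right point is two-thirds across and one-third down within the crop:
x = 108 + 2 × 184.67 ≈ 477; y = 2266 + 1 × 299.00 ≈ 2565.

(477, 2565)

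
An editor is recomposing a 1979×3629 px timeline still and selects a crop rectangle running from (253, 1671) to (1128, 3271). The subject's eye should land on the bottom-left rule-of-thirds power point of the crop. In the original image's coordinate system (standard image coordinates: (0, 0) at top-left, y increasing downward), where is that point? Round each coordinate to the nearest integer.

Crop width = 1128 − 253 = 875 px; one third is 291.67 px.
Crop height = 3271 − 1671 = 1600 px; one third is 533.33 px.
The bottom-left point is one-third across and two-thirds down within the crop:
x = 253 + 1 × 291.67 ≈ 545; y = 1671 + 2 × 533.33 ≈ 2738.

x = 545 px, y = 2738 px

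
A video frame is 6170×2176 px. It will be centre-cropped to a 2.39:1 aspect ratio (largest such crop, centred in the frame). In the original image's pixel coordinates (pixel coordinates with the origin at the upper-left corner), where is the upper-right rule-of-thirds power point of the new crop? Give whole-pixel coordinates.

x = 3952 px, y = 725 px

6170/2176 > 2.39/1, so the 2.39:1 crop keeps the full height 2176 and trims width to 2176 × 2.39/1 = 5200.64 px.
Left offset = (6170 − 5200.64)/2 = 484.68 px; top offset = 0.
Upper-right is two-thirds across and one-third down within the crop:
x = 484.68 + 2 × 5200.64/3 ≈ 3952; y = 0.00 + 1 × 2176.00/3 ≈ 725.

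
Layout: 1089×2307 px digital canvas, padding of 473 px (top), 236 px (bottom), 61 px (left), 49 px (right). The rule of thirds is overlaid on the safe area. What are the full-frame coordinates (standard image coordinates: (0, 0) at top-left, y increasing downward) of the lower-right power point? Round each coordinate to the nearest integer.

Content width = 1089 − 61 − 49 = 979 px; content height = 2307 − 473 − 236 = 1598 px.
Lower-right is two-thirds across and two-thirds down within the safe area.
x = 61 + 2 × 979/3 = 61 + 652.67 ≈ 714
y = 473 + 2 × 1598/3 = 473 + 1065.33 ≈ 1538

x = 714 px, y = 1538 px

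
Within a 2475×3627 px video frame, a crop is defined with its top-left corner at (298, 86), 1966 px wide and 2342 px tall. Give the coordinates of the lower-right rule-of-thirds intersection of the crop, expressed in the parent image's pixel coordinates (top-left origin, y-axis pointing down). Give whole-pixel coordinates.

One third of the crop width 1966 is 655.33 px.
One third of the crop height 2342 is 780.67 px.
The lower-right point is two-thirds across and two-thirds down within the crop:
x = 298 + 2 × 655.33 ≈ 1609; y = 86 + 2 × 780.67 ≈ 1647.

x = 1609 px, y = 1647 px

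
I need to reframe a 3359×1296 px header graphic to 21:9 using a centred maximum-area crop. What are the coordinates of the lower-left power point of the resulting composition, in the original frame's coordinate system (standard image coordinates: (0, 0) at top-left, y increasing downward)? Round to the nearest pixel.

3359/1296 > 21/9, so the 21:9 crop keeps the full height 1296 and trims width to 1296 × 21/9 = 3024.00 px.
Left offset = (3359 − 3024.00)/2 = 167.50 px; top offset = 0.
Lower-left is one-third across and two-thirds down within the crop:
x = 167.50 + 1 × 3024.00/3 ≈ 1176; y = 0.00 + 2 × 1296.00/3 ≈ 864.

(1176, 864)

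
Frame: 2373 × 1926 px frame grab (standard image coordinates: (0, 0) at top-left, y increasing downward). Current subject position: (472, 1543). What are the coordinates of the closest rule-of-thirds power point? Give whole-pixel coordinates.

Third lines: x ∈ {791, 1582}, y ∈ {642, 1284}.
472 is closer to x = 791; 1543 is closer to y = 1284.
So the nearest intersection is the lower-left power point.

x = 791 px, y = 1284 px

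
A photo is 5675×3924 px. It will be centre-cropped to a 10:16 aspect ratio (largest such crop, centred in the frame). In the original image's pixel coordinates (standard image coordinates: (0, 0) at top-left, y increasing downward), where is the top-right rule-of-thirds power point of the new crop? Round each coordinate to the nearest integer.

5675/3924 > 10/16, so the 10:16 crop keeps the full height 3924 and trims width to 3924 × 10/16 = 2452.50 px.
Left offset = (5675 − 2452.50)/2 = 1611.25 px; top offset = 0.
Top-right is two-thirds across and one-third down within the crop:
x = 1611.25 + 2 × 2452.50/3 ≈ 3246; y = 0.00 + 1 × 3924.00/3 ≈ 1308.

(3246, 1308)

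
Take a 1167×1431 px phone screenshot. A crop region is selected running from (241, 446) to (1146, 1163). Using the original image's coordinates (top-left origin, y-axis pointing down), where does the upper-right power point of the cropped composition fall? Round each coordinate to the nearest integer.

Crop width = 1146 − 241 = 905 px; one third is 301.67 px.
Crop height = 1163 − 446 = 717 px; one third is 239.00 px.
The upper-right point is two-thirds across and one-third down within the crop:
x = 241 + 2 × 301.67 ≈ 844; y = 446 + 1 × 239.00 ≈ 685.

(844, 685)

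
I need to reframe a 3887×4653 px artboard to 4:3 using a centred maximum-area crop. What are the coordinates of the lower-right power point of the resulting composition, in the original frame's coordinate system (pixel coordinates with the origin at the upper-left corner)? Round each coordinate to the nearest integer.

3887/4653 < 4/3, so the 4:3 crop keeps the full width 3887 and trims height to 3887 × 3/4 = 2915.25 px.
Top offset = (4653 − 2915.25)/2 = 868.88 px; left offset = 0.
Lower-right is two-thirds across and two-thirds down within the crop:
x = 0.00 + 2 × 3887.00/3 ≈ 2591; y = 868.88 + 2 × 2915.25/3 ≈ 2812.

x = 2591 px, y = 2812 px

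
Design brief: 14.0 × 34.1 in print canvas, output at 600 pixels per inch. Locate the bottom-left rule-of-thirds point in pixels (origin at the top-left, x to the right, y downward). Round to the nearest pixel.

In pixels the canvas is 14.0 × 600 = 8400 wide and 34.1 × 600 = 20460 tall.
The bottom-left point is one-third across and two-thirds down:
x = 1 × 8400/3 ≈ 2800; y = 2 × 20460/3 ≈ 13640.

(2800, 13640)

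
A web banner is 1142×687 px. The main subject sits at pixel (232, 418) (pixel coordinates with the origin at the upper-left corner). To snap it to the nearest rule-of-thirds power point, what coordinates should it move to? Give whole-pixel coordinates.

Third lines: x ∈ {381, 761}, y ∈ {229, 458}.
232 is closer to x = 381; 418 is closer to y = 458.
So the nearest intersection is the lower-left power point.

(381, 458)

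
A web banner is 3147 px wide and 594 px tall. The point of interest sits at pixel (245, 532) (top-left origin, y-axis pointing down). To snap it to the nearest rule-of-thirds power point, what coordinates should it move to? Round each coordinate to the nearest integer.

(1049, 396)

Third lines: x ∈ {1049, 2098}, y ∈ {198, 396}.
245 is closer to x = 1049; 532 is closer to y = 396.
So the nearest intersection is the lower-left power point.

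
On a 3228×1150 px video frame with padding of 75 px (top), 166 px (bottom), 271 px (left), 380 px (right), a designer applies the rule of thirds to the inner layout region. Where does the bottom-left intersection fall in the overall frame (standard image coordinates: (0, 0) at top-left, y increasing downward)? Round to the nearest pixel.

Content width = 3228 − 271 − 380 = 2577 px; content height = 1150 − 75 − 166 = 909 px.
Bottom-left is one-third across and two-thirds down within the inner layout region.
x = 271 + 1 × 2577/3 = 271 + 859.00 ≈ 1130
y = 75 + 2 × 909/3 = 75 + 606.00 ≈ 681

x = 1130 px, y = 681 px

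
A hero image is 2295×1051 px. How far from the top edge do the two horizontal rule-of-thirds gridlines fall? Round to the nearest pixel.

y = 350 px and y = 701 px

1051 / 3 = 350.33, so the horizontal lines sit at one and two thirds of 1051.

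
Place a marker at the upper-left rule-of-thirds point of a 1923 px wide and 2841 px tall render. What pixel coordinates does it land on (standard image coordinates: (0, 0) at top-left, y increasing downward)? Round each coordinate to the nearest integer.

x = 641 px, y = 947 px

The upper-left point sits one-third of the way across and one-third of the way down.
x = 1 × 1923/3 ≈ 641; y = 1 × 2841/3 ≈ 947.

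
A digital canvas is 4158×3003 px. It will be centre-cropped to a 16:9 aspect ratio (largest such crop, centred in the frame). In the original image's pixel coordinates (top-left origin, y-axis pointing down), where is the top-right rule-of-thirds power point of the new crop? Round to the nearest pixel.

4158/3003 < 16/9, so the 16:9 crop keeps the full width 4158 and trims height to 4158 × 9/16 = 2338.88 px.
Top offset = (3003 − 2338.88)/2 = 332.06 px; left offset = 0.
Top-right is two-thirds across and one-third down within the crop:
x = 0.00 + 2 × 4158.00/3 ≈ 2772; y = 332.06 + 1 × 2338.88/3 ≈ 1112.

x = 2772 px, y = 1112 px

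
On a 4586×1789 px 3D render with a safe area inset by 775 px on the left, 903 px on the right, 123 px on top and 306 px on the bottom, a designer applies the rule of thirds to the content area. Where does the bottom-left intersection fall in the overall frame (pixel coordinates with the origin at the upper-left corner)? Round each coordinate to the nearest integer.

x = 1744 px, y = 1030 px

Content width = 4586 − 775 − 903 = 2908 px; content height = 1789 − 123 − 306 = 1360 px.
Bottom-left is one-third across and two-thirds down within the content area.
x = 775 + 1 × 2908/3 = 775 + 969.33 ≈ 1744
y = 123 + 2 × 1360/3 = 123 + 906.67 ≈ 1030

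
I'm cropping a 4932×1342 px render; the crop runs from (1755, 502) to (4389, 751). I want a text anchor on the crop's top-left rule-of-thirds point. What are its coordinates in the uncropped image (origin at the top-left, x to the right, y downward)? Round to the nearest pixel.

x = 2633 px, y = 585 px

Crop width = 4389 − 1755 = 2634 px; one third is 878.00 px.
Crop height = 751 − 502 = 249 px; one third is 83.00 px.
The top-left point is one-third across and one-third down within the crop:
x = 1755 + 1 × 878.00 ≈ 2633; y = 502 + 1 × 83.00 ≈ 585.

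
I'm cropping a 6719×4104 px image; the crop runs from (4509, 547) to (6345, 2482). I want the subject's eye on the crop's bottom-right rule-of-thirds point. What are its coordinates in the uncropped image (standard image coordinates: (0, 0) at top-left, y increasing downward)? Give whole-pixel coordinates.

(5733, 1837)

Crop width = 6345 − 4509 = 1836 px; one third is 612.00 px.
Crop height = 2482 − 547 = 1935 px; one third is 645.00 px.
The bottom-right point is two-thirds across and two-thirds down within the crop:
x = 4509 + 2 × 612.00 ≈ 5733; y = 547 + 2 × 645.00 ≈ 1837.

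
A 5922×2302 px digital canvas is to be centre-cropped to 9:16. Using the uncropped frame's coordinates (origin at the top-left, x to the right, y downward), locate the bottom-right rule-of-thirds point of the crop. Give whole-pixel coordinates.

x = 3177 px, y = 1535 px

5922/2302 > 9/16, so the 9:16 crop keeps the full height 2302 and trims width to 2302 × 9/16 = 1294.88 px.
Left offset = (5922 − 1294.88)/2 = 2313.56 px; top offset = 0.
Bottom-right is two-thirds across and two-thirds down within the crop:
x = 2313.56 + 2 × 1294.88/3 ≈ 3177; y = 0.00 + 2 × 2302.00/3 ≈ 1535.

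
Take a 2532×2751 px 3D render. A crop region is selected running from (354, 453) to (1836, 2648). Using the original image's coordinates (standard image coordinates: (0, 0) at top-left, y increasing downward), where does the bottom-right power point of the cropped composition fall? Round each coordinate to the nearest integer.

Crop width = 1836 − 354 = 1482 px; one third is 494.00 px.
Crop height = 2648 − 453 = 2195 px; one third is 731.67 px.
The bottom-right point is two-thirds across and two-thirds down within the crop:
x = 354 + 2 × 494.00 ≈ 1342; y = 453 + 2 × 731.67 ≈ 1916.

(1342, 1916)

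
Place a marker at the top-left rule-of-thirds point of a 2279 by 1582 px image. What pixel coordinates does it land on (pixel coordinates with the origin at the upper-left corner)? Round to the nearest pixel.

The top-left point sits one-third of the way across and one-third of the way down.
x = 1 × 2279/3 ≈ 760; y = 1 × 1582/3 ≈ 527.

x = 760 px, y = 527 px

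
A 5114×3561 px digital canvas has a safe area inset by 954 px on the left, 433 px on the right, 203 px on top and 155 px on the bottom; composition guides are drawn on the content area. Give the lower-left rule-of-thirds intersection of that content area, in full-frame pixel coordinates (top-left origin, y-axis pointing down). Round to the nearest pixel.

(2196, 2338)

Content width = 5114 − 954 − 433 = 3727 px; content height = 3561 − 203 − 155 = 3203 px.
Lower-left is one-third across and two-thirds down within the content area.
x = 954 + 1 × 3727/3 = 954 + 1242.33 ≈ 2196
y = 203 + 2 × 3203/3 = 203 + 2135.33 ≈ 2338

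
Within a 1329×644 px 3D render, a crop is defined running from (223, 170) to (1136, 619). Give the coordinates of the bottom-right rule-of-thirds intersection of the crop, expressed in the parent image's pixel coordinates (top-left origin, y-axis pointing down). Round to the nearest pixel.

Crop width = 1136 − 223 = 913 px; one third is 304.33 px.
Crop height = 619 − 170 = 449 px; one third is 149.67 px.
The bottom-right point is two-thirds across and two-thirds down within the crop:
x = 223 + 2 × 304.33 ≈ 832; y = 170 + 2 × 149.67 ≈ 469.

x = 832 px, y = 469 px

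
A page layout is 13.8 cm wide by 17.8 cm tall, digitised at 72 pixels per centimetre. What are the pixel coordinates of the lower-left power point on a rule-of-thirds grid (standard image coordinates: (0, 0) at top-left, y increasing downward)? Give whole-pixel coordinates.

(331, 854)

In pixels the canvas is 13.8 × 72 = 993.6 wide and 17.8 × 72 = 1281.6 tall.
The lower-left point is one-third across and two-thirds down:
x = 1 × 993.6/3 ≈ 331; y = 2 × 1281.6/3 ≈ 854.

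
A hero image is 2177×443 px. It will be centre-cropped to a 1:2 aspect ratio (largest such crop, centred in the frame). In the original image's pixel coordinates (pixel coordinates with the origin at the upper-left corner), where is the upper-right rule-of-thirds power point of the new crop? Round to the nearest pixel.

2177/443 > 1/2, so the 1:2 crop keeps the full height 443 and trims width to 443 × 1/2 = 221.50 px.
Left offset = (2177 − 221.50)/2 = 977.75 px; top offset = 0.
Upper-right is two-thirds across and one-third down within the crop:
x = 977.75 + 2 × 221.50/3 ≈ 1125; y = 0.00 + 1 × 443.00/3 ≈ 148.

x = 1125 px, y = 148 px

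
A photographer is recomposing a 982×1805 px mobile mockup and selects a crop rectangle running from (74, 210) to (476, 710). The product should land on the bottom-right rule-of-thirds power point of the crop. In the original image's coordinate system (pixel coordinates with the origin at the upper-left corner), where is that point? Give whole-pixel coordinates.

x = 342 px, y = 543 px

Crop width = 476 − 74 = 402 px; one third is 134.00 px.
Crop height = 710 − 210 = 500 px; one third is 166.67 px.
The bottom-right point is two-thirds across and two-thirds down within the crop:
x = 74 + 2 × 134.00 ≈ 342; y = 210 + 2 × 166.67 ≈ 543.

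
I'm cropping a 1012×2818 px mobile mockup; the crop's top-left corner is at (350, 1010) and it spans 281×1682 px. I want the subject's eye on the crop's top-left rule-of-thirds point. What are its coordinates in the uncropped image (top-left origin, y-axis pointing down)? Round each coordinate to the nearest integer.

One third of the crop width 281 is 93.67 px.
One third of the crop height 1682 is 560.67 px.
The top-left point is one-third across and one-third down within the crop:
x = 350 + 1 × 93.67 ≈ 444; y = 1010 + 1 × 560.67 ≈ 1571.

x = 444 px, y = 1571 px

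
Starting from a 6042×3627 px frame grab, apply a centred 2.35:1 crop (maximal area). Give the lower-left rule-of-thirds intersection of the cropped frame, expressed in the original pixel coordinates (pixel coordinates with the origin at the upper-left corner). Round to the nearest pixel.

(2014, 2242)

6042/3627 < 2.35/1, so the 2.35:1 crop keeps the full width 6042 and trims height to 6042 × 1/2.35 = 2571.06 px.
Top offset = (3627 − 2571.06)/2 = 527.97 px; left offset = 0.
Lower-left is one-third across and two-thirds down within the crop:
x = 0.00 + 1 × 6042.00/3 ≈ 2014; y = 527.97 + 2 × 2571.06/3 ≈ 2242.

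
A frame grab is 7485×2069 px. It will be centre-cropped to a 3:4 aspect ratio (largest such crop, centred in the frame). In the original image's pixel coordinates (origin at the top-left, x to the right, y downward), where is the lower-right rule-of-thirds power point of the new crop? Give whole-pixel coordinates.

(4001, 1379)

7485/2069 > 3/4, so the 3:4 crop keeps the full height 2069 and trims width to 2069 × 3/4 = 1551.75 px.
Left offset = (7485 − 1551.75)/2 = 2966.62 px; top offset = 0.
Lower-right is two-thirds across and two-thirds down within the crop:
x = 2966.62 + 2 × 1551.75/3 ≈ 4001; y = 0.00 + 2 × 2069.00/3 ≈ 1379.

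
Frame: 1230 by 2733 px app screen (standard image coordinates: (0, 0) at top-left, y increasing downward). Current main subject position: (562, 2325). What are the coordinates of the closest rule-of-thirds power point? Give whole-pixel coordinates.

(410, 1822)

Third lines: x ∈ {410, 820}, y ∈ {911, 1822}.
562 is closer to x = 410; 2325 is closer to y = 1822.
So the nearest intersection is the lower-left power point.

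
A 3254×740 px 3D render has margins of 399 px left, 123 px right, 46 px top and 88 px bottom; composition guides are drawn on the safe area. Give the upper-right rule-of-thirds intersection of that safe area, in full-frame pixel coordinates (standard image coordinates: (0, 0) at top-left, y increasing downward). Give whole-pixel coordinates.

Content width = 3254 − 399 − 123 = 2732 px; content height = 740 − 46 − 88 = 606 px.
Upper-right is two-thirds across and one-third down within the safe area.
x = 399 + 2 × 2732/3 = 399 + 1821.33 ≈ 2220
y = 46 + 1 × 606/3 = 46 + 202.00 ≈ 248

x = 2220 px, y = 248 px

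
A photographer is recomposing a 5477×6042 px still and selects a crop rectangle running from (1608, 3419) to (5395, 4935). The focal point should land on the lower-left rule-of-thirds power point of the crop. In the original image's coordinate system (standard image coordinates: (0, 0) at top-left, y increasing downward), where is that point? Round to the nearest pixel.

(2870, 4430)

Crop width = 5395 − 1608 = 3787 px; one third is 1262.33 px.
Crop height = 4935 − 3419 = 1516 px; one third is 505.33 px.
The lower-left point is one-third across and two-thirds down within the crop:
x = 1608 + 1 × 1262.33 ≈ 2870; y = 3419 + 2 × 505.33 ≈ 4430.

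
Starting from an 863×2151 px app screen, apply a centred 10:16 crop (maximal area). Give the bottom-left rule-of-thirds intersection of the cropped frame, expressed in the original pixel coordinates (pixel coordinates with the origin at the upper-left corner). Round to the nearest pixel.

x = 288 px, y = 1306 px

863/2151 < 10/16, so the 10:16 crop keeps the full width 863 and trims height to 863 × 16/10 = 1380.80 px.
Top offset = (2151 − 1380.80)/2 = 385.10 px; left offset = 0.
Bottom-left is one-third across and two-thirds down within the crop:
x = 0.00 + 1 × 863.00/3 ≈ 288; y = 385.10 + 2 × 1380.80/3 ≈ 1306.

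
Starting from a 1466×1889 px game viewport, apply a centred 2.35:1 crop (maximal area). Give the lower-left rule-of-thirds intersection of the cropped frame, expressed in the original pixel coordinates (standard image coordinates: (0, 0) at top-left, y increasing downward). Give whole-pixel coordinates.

x = 489 px, y = 1048 px

1466/1889 < 2.35/1, so the 2.35:1 crop keeps the full width 1466 and trims height to 1466 × 1/2.35 = 623.83 px.
Top offset = (1889 − 623.83)/2 = 632.59 px; left offset = 0.
Lower-left is one-third across and two-thirds down within the crop:
x = 0.00 + 1 × 1466.00/3 ≈ 489; y = 632.59 + 2 × 623.83/3 ≈ 1048.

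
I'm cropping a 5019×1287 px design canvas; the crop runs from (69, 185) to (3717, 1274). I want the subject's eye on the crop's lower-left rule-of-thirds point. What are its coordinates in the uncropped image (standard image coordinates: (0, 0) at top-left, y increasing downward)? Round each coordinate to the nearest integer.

Crop width = 3717 − 69 = 3648 px; one third is 1216.00 px.
Crop height = 1274 − 185 = 1089 px; one third is 363.00 px.
The lower-left point is one-third across and two-thirds down within the crop:
x = 69 + 1 × 1216.00 ≈ 1285; y = 185 + 2 × 363.00 ≈ 911.

(1285, 911)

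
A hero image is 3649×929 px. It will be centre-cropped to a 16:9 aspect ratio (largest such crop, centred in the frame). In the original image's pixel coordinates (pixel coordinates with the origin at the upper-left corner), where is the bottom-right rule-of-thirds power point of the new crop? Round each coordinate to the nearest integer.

3649/929 > 16/9, so the 16:9 crop keeps the full height 929 and trims width to 929 × 16/9 = 1651.56 px.
Left offset = (3649 − 1651.56)/2 = 998.72 px; top offset = 0.
Bottom-right is two-thirds across and two-thirds down within the crop:
x = 998.72 + 2 × 1651.56/3 ≈ 2100; y = 0.00 + 2 × 929.00/3 ≈ 619.

x = 2100 px, y = 619 px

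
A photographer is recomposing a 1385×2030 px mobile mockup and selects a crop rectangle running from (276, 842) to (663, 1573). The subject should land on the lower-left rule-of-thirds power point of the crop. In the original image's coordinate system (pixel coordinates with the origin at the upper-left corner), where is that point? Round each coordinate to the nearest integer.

x = 405 px, y = 1329 px

Crop width = 663 − 276 = 387 px; one third is 129.00 px.
Crop height = 1573 − 842 = 731 px; one third is 243.67 px.
The lower-left point is one-third across and two-thirds down within the crop:
x = 276 + 1 × 129.00 ≈ 405; y = 842 + 2 × 243.67 ≈ 1329.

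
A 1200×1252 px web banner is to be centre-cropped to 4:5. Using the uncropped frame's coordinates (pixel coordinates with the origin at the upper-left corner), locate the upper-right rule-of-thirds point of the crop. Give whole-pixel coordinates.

(767, 417)

1200/1252 > 4/5, so the 4:5 crop keeps the full height 1252 and trims width to 1252 × 4/5 = 1001.60 px.
Left offset = (1200 − 1001.60)/2 = 99.20 px; top offset = 0.
Upper-right is two-thirds across and one-third down within the crop:
x = 99.20 + 2 × 1001.60/3 ≈ 767; y = 0.00 + 1 × 1252.00/3 ≈ 417.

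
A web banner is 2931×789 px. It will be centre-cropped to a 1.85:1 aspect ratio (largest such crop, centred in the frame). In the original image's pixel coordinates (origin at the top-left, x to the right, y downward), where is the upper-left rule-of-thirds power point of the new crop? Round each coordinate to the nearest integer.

2931/789 > 1.85/1, so the 1.85:1 crop keeps the full height 789 and trims width to 789 × 1.85/1 = 1459.65 px.
Left offset = (2931 − 1459.65)/2 = 735.67 px; top offset = 0.
Upper-left is one-third across and one-third down within the crop:
x = 735.67 + 1 × 1459.65/3 ≈ 1222; y = 0.00 + 1 × 789.00/3 ≈ 263.

(1222, 263)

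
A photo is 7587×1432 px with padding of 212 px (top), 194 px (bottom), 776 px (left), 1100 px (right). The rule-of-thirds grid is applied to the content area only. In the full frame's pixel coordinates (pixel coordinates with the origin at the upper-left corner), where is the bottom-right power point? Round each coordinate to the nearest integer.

x = 4583 px, y = 896 px

Content width = 7587 − 776 − 1100 = 5711 px; content height = 1432 − 212 − 194 = 1026 px.
Bottom-right is two-thirds across and two-thirds down within the content area.
x = 776 + 2 × 5711/3 = 776 + 3807.33 ≈ 4583
y = 212 + 2 × 1026/3 = 212 + 684.00 ≈ 896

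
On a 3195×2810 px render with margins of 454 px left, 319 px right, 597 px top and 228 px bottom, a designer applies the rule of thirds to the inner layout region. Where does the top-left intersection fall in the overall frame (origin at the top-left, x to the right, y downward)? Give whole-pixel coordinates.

Content width = 3195 − 454 − 319 = 2422 px; content height = 2810 − 597 − 228 = 1985 px.
Top-left is one-third across and one-third down within the inner layout region.
x = 454 + 1 × 2422/3 = 454 + 807.33 ≈ 1261
y = 597 + 1 × 1985/3 = 597 + 661.67 ≈ 1259

(1261, 1259)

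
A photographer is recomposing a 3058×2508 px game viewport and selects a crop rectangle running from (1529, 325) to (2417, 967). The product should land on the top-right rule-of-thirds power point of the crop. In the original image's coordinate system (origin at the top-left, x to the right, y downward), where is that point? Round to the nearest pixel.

Crop width = 2417 − 1529 = 888 px; one third is 296.00 px.
Crop height = 967 − 325 = 642 px; one third is 214.00 px.
The top-right point is two-thirds across and one-third down within the crop:
x = 1529 + 2 × 296.00 ≈ 2121; y = 325 + 1 × 214.00 ≈ 539.

x = 2121 px, y = 539 px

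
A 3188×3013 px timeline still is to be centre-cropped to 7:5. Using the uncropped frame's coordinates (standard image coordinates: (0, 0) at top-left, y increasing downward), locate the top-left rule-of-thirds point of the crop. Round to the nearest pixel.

3188/3013 < 7/5, so the 7:5 crop keeps the full width 3188 and trims height to 3188 × 5/7 = 2277.14 px.
Top offset = (3013 − 2277.14)/2 = 367.93 px; left offset = 0.
Top-left is one-third across and one-third down within the crop:
x = 0.00 + 1 × 3188.00/3 ≈ 1063; y = 367.93 + 1 × 2277.14/3 ≈ 1127.

(1063, 1127)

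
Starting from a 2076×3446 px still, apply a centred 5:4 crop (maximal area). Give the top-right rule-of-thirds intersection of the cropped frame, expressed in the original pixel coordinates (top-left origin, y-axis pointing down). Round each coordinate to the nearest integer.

2076/3446 < 5/4, so the 5:4 crop keeps the full width 2076 and trims height to 2076 × 4/5 = 1660.80 px.
Top offset = (3446 − 1660.80)/2 = 892.60 px; left offset = 0.
Top-right is two-thirds across and one-third down within the crop:
x = 0.00 + 2 × 2076.00/3 ≈ 1384; y = 892.60 + 1 × 1660.80/3 ≈ 1446.

(1384, 1446)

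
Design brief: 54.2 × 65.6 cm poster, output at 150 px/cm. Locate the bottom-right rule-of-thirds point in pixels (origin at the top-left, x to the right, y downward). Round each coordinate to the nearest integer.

In pixels the canvas is 54.2 × 150 = 8130 wide and 65.6 × 150 = 9840 tall.
The bottom-right point is two-thirds across and two-thirds down:
x = 2 × 8130/3 ≈ 5420; y = 2 × 9840/3 ≈ 6560.

(5420, 6560)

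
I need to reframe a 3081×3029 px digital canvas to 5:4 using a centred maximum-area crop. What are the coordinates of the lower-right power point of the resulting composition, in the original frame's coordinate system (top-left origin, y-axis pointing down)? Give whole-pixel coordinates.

x = 2054 px, y = 1925 px

3081/3029 < 5/4, so the 5:4 crop keeps the full width 3081 and trims height to 3081 × 4/5 = 2464.80 px.
Top offset = (3029 − 2464.80)/2 = 282.10 px; left offset = 0.
Lower-right is two-thirds across and two-thirds down within the crop:
x = 0.00 + 2 × 3081.00/3 ≈ 2054; y = 282.10 + 2 × 2464.80/3 ≈ 1925.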